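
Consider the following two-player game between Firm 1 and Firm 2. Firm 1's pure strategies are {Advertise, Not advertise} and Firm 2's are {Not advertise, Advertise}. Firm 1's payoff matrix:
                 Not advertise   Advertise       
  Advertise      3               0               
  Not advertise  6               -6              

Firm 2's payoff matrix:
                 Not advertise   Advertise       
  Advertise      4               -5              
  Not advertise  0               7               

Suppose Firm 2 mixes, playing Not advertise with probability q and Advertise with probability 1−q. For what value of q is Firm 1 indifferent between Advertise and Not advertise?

Firm 2's mix must leave Firm 1 indifferent between Advertise and Not advertise.
  Firm 1's expected payoff from Advertise: q·3 + (1−q)·0 = 3q
  Firm 1's expected payoff from Not advertise: q·6 + (1−q)·(-6) = 12q - 6
  3q = 12q - 6  ⇒  -9q = -6  ⇒  q = 2/3.

q = 2/3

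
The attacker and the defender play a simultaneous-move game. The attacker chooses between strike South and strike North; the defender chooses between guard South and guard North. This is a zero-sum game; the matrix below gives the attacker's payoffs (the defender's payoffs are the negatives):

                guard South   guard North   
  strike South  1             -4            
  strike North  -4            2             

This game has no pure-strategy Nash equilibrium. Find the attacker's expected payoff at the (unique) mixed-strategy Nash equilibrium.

The attacker's indifference between strike South and strike North determines the defender's mixing probability q:
  the attacker's payoff from strike South: q·1 + (1−q)·(-4) = 5q - 4
  the attacker's payoff from strike North: q·(-4) + (1−q)·2 = -6q + 2
  5q - 4 = -6q + 2  ⇒  11q = 6  ⇒  q = 6/11.
At equilibrium the attacker is indifferent across rows, so the attacker's payoff equals the payoff from strike South: (6/11)·1 + (5/11)·(-4) = -14/11.

-14/11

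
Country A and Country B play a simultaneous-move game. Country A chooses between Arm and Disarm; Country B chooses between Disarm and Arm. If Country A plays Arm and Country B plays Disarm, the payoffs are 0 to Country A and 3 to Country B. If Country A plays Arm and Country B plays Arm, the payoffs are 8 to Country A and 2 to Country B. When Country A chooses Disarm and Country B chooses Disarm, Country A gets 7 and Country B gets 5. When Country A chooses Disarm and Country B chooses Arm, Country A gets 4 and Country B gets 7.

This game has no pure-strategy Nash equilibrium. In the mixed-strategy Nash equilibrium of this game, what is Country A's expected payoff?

56/11

Country B's mix must leave Country A indifferent between Arm and Disarm.
  Country A's expected payoff from Arm: q·0 + (1−q)·8 = -8q + 8
  Country A's expected payoff from Disarm: q·7 + (1−q)·4 = 3q + 4
  -8q + 8 = 3q + 4  ⇒  -11q = -4  ⇒  q = 4/11.
At equilibrium Country A is indifferent across rows, so Country A's payoff equals the payoff from Arm: (4/11)·0 + (7/11)·8 = 56/11.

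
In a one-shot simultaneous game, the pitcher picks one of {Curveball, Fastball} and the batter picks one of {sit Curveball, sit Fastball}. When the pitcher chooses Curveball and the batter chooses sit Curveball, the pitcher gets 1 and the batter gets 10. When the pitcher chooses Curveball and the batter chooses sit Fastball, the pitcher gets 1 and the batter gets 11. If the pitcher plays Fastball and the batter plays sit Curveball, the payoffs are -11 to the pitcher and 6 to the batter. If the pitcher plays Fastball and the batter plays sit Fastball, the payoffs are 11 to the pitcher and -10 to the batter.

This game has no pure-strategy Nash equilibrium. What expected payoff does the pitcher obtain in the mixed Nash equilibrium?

For the pitcher to be willing to mix, the pitcher must be indifferent between Curveball and Fastball, which pins down the batter's mix.
  the pitcher's payoff to Curveball: q·1 + (1−q)·1 = 1
  the pitcher's payoff to Fastball: q·(-11) + (1−q)·11 = -22q + 11
  1 = -22q + 11  ⇒  22q = 10  ⇒  q = 5/11.
At equilibrium the pitcher is indifferent across rows, so the pitcher's payoff equals the payoff from Curveball: (5/11)·1 + (6/11)·1 = 1.

1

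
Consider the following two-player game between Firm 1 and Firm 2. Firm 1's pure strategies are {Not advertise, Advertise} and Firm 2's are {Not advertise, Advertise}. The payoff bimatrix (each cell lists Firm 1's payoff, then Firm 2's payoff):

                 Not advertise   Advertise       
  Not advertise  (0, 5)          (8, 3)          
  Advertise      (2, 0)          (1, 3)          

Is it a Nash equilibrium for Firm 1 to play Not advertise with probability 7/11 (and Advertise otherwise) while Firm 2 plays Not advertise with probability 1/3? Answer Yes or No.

Given Firm 1's mix p = 7/11, Firm 2's payoff from Not advertise is 35/11 but from Advertise is 3. Firm 2 strictly prefers Not advertise, so Firm 2 would not mix.
So the proposed profile is not a Nash equilibrium.

No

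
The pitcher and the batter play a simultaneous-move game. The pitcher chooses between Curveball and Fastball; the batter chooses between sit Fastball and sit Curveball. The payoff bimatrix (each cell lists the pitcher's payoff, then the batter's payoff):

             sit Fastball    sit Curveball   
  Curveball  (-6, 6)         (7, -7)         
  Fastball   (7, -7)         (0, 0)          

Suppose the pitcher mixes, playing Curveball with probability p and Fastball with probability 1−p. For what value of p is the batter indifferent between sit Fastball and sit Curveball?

p = 7/20

The batter's indifference between sit Fastball and sit Curveball determines the pitcher's mixing probability p:
  the batter's payoff from sit Fastball: p·6 + (1−p)·(-7) = 13p - 7
  the batter's payoff from sit Curveball: p·(-7) + (1−p)·0 = -7p
  13p - 7 = -7p  ⇒  20p = 7  ⇒  p = 7/20.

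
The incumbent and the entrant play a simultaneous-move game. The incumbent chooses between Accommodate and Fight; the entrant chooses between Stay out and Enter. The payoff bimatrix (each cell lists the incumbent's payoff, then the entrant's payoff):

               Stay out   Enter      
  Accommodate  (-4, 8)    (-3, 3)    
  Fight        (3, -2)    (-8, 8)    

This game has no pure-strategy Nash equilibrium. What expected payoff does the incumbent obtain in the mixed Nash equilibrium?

The entrant's mix must leave the incumbent indifferent between Accommodate and Fight.
  the incumbent's expected payoff from Accommodate: q·(-4) + (1−q)·(-3) = -q - 3
  the incumbent's expected payoff from Fight: q·3 + (1−q)·(-8) = 11q - 8
  -q - 3 = 11q - 8  ⇒  -12q = -5  ⇒  q = 5/12.
At equilibrium the incumbent is indifferent across rows, so the incumbent's payoff equals the payoff from Accommodate: (5/12)·(-4) + (7/12)·(-3) = -41/12.

-41/12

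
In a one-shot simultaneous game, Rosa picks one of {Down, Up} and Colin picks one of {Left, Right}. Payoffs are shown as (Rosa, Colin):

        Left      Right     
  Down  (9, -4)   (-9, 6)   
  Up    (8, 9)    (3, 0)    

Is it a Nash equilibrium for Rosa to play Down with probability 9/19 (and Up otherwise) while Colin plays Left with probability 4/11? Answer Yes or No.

No

Given Colin's mix q = 4/11, Rosa's payoff from Down is -27/11 but from Up is 53/11. Rosa strictly prefers Up, so Rosa would not mix.
So the proposed profile is not a Nash equilibrium.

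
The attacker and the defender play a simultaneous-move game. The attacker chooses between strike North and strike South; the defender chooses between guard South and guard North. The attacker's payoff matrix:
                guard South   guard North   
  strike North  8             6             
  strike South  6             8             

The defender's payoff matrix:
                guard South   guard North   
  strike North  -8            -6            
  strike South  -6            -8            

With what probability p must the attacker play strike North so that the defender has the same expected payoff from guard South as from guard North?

p = 1/2

In a mixed equilibrium the defender is indifferent between guard South and guard North; this condition fixes p.
  the defender's expected payoff from guard South: p·(-8) + (1−p)·(-6) = -2p - 6
  the defender's expected payoff from guard North: p·(-6) + (1−p)·(-8) = 2p - 8
  -2p - 6 = 2p - 8  ⇒  -4p = -2  ⇒  p = 1/2.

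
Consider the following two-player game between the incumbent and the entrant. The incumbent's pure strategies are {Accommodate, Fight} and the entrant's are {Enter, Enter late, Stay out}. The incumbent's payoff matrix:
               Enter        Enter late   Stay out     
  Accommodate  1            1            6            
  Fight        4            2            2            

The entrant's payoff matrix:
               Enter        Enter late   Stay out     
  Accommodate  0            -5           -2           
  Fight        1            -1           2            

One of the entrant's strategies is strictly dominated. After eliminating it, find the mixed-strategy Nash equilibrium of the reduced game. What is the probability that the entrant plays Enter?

The entrant's strategy Enter late is strictly dominated by Stay out: -2 > -5 and 2 > -1. Eliminate Enter late.
The entrant's mix must leave the incumbent indifferent between Accommodate and Fight.
  the incumbent's expected payoff from Accommodate: q·1 + (1−q)·6 = -5q + 6
  the incumbent's expected payoff from Fight: q·4 + (1−q)·2 = 2q + 2
  -5q + 6 = 2q + 2  ⇒  -7q = -4  ⇒  q = 4/7.

q = 4/7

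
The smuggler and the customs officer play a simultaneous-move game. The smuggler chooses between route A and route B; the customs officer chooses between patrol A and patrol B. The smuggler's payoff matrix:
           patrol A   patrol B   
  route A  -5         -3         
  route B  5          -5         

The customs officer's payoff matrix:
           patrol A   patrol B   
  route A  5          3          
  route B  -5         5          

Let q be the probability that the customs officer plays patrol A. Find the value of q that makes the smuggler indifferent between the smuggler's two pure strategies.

In a mixed equilibrium the smuggler is indifferent between route A and route B; this condition fixes q.
  the smuggler's payoff from route A: q·(-5) + (1−q)·(-3) = -2q - 3
  the smuggler's payoff from route B: q·5 + (1−q)·(-5) = 10q - 5
  -2q - 3 = 10q - 5  ⇒  -12q = -2  ⇒  q = 1/6.

q = 1/6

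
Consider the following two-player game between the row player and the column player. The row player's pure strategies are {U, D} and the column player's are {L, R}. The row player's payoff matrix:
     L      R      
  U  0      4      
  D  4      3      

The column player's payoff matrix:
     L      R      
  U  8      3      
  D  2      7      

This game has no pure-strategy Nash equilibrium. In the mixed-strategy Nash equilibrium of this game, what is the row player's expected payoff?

16/5

Set the row player's expected payoff from U equal to that from D:
  the row player's payoff from U: q·0 + (1−q)·4 = -4q + 4
  the row player's payoff from D: q·4 + (1−q)·3 = q + 3
  -4q + 4 = q + 3  ⇒  -5q = -1  ⇒  q = 1/5.
At equilibrium the row player is indifferent across rows, so the row player's payoff equals the payoff from U: (1/5)·0 + (4/5)·4 = 16/5.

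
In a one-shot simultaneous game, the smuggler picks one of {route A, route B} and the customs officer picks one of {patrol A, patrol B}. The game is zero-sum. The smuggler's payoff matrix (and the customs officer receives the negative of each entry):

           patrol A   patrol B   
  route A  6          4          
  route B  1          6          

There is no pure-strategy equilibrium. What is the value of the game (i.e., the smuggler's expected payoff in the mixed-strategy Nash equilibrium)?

Set the smuggler's expected payoff from route A equal to that from route B:
  the smuggler's payoff to route A: q·6 + (1−q)·4 = 2q + 4
  the smuggler's payoff to route B: q·1 + (1−q)·6 = -5q + 6
  2q + 4 = -5q + 6  ⇒  7q = 2  ⇒  q = 2/7.
The value is the smuggler's expected payoff against this mix (using route A): (2/7)·6 + (5/7)·4 = 32/7.

v = 32/7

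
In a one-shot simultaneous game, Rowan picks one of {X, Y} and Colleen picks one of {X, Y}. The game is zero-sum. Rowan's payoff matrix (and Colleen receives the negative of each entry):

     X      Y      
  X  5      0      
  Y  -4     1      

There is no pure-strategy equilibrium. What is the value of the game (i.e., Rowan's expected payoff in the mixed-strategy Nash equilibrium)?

v = 1/2

Rowan's indifference between X and Y determines Colleen's mixing probability q:
  Rowan's payoff from X: q·5 + (1−q)·0 = 5q
  Rowan's payoff from Y: q·(-4) + (1−q)·1 = -5q + 1
  5q = -5q + 1  ⇒  10q = 1  ⇒  q = 1/10.
The value is Rowan's expected payoff against this mix (using X): (1/10)·5 + (9/10)·0 = 1/2.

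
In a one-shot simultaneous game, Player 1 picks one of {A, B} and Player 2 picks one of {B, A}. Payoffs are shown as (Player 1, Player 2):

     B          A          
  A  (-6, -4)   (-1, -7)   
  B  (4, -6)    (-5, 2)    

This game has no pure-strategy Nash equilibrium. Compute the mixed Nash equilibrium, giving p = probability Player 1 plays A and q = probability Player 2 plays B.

In a mixed equilibrium Player 2 is indifferent between B and A; this condition fixes p.
  Player 2's payoff from B: p·(-4) + (1−p)·(-6) = 2p - 6
  Player 2's payoff from A: p·(-7) + (1−p)·2 = -9p + 2
  2p - 6 = -9p + 2  ⇒  11p = 8  ⇒  p = 8/11.
For Player 1 to be willing to mix, Player 1 must be indifferent between A and B, which pins down Player 2's mix.
  Player 1's payoff from A: q·(-6) + (1−q)·(-1) = -5q - 1
  Player 1's payoff from B: q·4 + (1−q)·(-5) = 9q - 5
  -5q - 1 = 9q - 5  ⇒  -14q = -4  ⇒  q = 2/7.

p = 8/11, q = 2/7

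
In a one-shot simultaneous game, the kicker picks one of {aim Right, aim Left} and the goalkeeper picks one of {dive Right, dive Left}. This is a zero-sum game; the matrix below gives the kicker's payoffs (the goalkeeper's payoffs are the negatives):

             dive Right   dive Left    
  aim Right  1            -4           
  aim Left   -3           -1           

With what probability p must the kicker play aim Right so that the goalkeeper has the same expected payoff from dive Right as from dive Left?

The kicker's mix must leave the goalkeeper indifferent between dive Right and dive Left.
  the goalkeeper's payoff from dive Right: p·(-1) + (1−p)·3 = -4p + 3
  the goalkeeper's payoff from dive Left: p·4 + (1−p)·1 = 3p + 1
  -4p + 3 = 3p + 1  ⇒  -7p = -2  ⇒  p = 2/7.

p = 2/7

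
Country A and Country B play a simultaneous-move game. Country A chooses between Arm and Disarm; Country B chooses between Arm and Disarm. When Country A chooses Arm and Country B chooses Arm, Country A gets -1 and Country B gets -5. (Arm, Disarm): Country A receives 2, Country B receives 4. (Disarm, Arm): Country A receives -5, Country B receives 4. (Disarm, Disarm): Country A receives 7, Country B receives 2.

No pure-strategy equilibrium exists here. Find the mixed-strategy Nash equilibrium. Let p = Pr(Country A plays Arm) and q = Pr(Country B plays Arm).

Set Country B's expected payoff from Arm equal to that from Disarm:
  Country B's payoff from Arm: p·(-5) + (1−p)·4 = -9p + 4
  Country B's payoff from Disarm: p·4 + (1−p)·2 = 2p + 2
  -9p + 4 = 2p + 2  ⇒  -11p = -2  ⇒  p = 2/11.
Set Country A's expected payoff from Arm equal to that from Disarm:
  Country A's payoff to Arm: q·(-1) + (1−q)·2 = -3q + 2
  Country A's payoff to Disarm: q·(-5) + (1−q)·7 = -12q + 7
  -3q + 2 = -12q + 7  ⇒  9q = 5  ⇒  q = 5/9.

p = 2/11, q = 5/9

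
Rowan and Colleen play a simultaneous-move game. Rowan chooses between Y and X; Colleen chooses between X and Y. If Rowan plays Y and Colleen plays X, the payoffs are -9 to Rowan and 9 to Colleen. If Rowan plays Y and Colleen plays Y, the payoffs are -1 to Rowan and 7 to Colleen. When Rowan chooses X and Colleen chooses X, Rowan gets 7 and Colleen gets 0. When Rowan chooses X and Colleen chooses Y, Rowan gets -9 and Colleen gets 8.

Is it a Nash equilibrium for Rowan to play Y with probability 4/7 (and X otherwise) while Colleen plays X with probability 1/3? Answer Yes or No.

No

Given Rowan's mix p = 4/7, Colleen's payoff from X is 36/7 but from Y is 52/7. Colleen strictly prefers Y, so Colleen would not mix.
So the proposed profile is not a Nash equilibrium.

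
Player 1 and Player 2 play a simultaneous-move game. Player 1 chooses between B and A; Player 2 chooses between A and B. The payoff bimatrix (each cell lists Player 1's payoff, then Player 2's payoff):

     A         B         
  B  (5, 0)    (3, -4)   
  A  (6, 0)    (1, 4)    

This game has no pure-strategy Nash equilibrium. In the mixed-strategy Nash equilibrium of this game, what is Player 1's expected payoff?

13/3

Set Player 1's expected payoff from B equal to that from A:
  Player 1's payoff from B: q·5 + (1−q)·3 = 2q + 3
  Player 1's payoff from A: q·6 + (1−q)·1 = 5q + 1
  2q + 3 = 5q + 1  ⇒  -3q = -2  ⇒  q = 2/3.
At equilibrium Player 1 is indifferent across rows, so Player 1's payoff equals the payoff from B: (2/3)·5 + (1/3)·3 = 13/3.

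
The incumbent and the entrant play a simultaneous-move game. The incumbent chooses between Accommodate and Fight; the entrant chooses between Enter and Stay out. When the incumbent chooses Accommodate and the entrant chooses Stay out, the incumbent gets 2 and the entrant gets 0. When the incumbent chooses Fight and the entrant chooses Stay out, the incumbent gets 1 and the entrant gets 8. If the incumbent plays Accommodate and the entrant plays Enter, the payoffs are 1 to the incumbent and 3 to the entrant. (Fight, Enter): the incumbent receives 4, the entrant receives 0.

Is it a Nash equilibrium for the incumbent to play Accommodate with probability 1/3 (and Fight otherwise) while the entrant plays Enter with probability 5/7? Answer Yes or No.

Given the incumbent's mix p = 1/3, the entrant's payoff from Enter is 1 but from Stay out is 16/3. The entrant strictly prefers Stay out, so the entrant would not mix.
So the proposed profile is not a Nash equilibrium.

No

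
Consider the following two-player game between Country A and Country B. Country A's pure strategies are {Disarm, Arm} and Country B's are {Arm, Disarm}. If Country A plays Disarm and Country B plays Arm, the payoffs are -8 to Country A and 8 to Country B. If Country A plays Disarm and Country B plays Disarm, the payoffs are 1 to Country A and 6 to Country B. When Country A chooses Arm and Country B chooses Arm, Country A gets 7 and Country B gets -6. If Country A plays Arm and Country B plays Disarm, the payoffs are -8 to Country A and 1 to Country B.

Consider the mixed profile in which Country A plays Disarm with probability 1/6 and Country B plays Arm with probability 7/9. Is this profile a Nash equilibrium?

Given Country A's mix p = 1/6, Country B's payoff from Arm is -11/3 but from Disarm is 11/6. Country B strictly prefers Disarm, so Country B would not mix.
So the proposed profile is not a Nash equilibrium.

No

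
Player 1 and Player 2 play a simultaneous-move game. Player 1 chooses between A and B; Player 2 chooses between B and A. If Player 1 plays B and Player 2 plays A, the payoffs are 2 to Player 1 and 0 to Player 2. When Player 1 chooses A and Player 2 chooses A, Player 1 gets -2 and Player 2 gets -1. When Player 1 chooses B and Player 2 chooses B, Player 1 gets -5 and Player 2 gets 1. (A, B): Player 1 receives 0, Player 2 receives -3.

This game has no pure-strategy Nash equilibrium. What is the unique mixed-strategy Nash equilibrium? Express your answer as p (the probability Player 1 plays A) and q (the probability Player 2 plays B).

Player 2's indifference between B and A determines Player 1's mixing probability p:
  Player 2's expected payoff from B: p·(-3) + (1−p)·1 = -4p + 1
  Player 2's expected payoff from A: p·(-1) + (1−p)·0 = -p
  -4p + 1 = -p  ⇒  -3p = -1  ⇒  p = 1/3.
Player 2's mix must leave Player 1 indifferent between A and B.
  Player 1's payoff to A: q·0 + (1−q)·(-2) = 2q - 2
  Player 1's payoff to B: q·(-5) + (1−q)·2 = -7q + 2
  2q - 2 = -7q + 2  ⇒  9q = 4  ⇒  q = 4/9.

p = 1/3, q = 4/9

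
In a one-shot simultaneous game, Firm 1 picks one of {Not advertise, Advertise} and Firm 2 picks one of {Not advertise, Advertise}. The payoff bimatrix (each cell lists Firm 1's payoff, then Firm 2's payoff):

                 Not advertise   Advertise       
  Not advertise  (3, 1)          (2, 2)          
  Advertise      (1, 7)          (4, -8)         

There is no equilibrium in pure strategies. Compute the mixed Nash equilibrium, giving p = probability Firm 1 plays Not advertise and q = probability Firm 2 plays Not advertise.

Firm 2's indifference between Not advertise and Advertise determines Firm 1's mixing probability p:
  Firm 2's payoff from Not advertise: p·1 + (1−p)·7 = -6p + 7
  Firm 2's payoff from Advertise: p·2 + (1−p)·(-8) = 10p - 8
  -6p + 7 = 10p - 8  ⇒  -16p = -15  ⇒  p = 15/16.
In a mixed equilibrium Firm 1 is indifferent between Not advertise and Advertise; this condition fixes q.
  Firm 1's payoff to Not advertise: q·3 + (1−q)·2 = q + 2
  Firm 1's payoff to Advertise: q·1 + (1−q)·4 = -3q + 4
  q + 2 = -3q + 4  ⇒  4q = 2  ⇒  q = 1/2.

p = 15/16, q = 1/2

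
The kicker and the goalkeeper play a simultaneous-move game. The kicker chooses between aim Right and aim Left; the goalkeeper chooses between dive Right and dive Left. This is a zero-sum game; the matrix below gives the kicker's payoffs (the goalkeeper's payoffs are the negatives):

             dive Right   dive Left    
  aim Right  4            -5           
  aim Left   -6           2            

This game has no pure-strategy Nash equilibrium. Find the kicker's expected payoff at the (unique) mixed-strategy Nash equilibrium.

The goalkeeper's mix must leave the kicker indifferent between aim Right and aim Left.
  the kicker's payoff to aim Right: q·4 + (1−q)·(-5) = 9q - 5
  the kicker's payoff to aim Left: q·(-6) + (1−q)·2 = -8q + 2
  9q - 5 = -8q + 2  ⇒  17q = 7  ⇒  q = 7/17.
At equilibrium the kicker is indifferent across rows, so the kicker's payoff equals the payoff from aim Right: (7/17)·4 + (10/17)·(-5) = -22/17.

-22/17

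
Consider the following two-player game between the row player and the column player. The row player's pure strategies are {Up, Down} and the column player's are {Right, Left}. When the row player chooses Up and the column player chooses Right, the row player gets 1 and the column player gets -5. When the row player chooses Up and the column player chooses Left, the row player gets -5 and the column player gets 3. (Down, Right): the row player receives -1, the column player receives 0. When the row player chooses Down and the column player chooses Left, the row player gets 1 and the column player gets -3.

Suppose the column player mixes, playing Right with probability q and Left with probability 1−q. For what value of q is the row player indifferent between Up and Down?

q = 3/4

The column player's mix must leave the row player indifferent between Up and Down.
  the row player's payoff from Up: q·1 + (1−q)·(-5) = 6q - 5
  the row player's payoff from Down: q·(-1) + (1−q)·1 = -2q + 1
  6q - 5 = -2q + 1  ⇒  8q = 6  ⇒  q = 3/4.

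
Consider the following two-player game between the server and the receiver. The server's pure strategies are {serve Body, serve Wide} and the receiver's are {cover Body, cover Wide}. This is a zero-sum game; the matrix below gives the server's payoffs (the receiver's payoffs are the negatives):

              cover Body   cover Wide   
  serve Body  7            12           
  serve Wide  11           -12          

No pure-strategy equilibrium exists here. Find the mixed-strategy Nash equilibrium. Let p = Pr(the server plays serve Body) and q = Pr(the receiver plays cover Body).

p = 23/28, q = 6/7

The server's mix must leave the receiver indifferent between cover Body and cover Wide.
  the receiver's payoff from cover Body: p·(-7) + (1−p)·(-11) = 4p - 11
  the receiver's payoff from cover Wide: p·(-12) + (1−p)·12 = -24p + 12
  4p - 11 = -24p + 12  ⇒  28p = 23  ⇒  p = 23/28.
In a mixed equilibrium the server is indifferent between serve Body and serve Wide; this condition fixes q.
  the server's expected payoff from serve Body: q·7 + (1−q)·12 = -5q + 12
  the server's expected payoff from serve Wide: q·11 + (1−q)·(-12) = 23q - 12
  -5q + 12 = 23q - 12  ⇒  -28q = -24  ⇒  q = 6/7.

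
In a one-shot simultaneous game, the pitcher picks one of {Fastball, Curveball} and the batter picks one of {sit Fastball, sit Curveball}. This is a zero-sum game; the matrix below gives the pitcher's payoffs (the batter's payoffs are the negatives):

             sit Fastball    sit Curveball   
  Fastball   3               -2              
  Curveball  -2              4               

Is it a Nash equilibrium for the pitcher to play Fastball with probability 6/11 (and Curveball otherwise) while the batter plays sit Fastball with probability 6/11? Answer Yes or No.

Yes

Check the batter's indifference given the pitcher's mix p = 6/11:
  payoff from sit Fastball = -8/11; payoff from sit Curveball = -8/11 — equal.
Check the pitcher's indifference given the batter's mix q = 6/11:
  payoff from Fastball = 8/11; payoff from Curveball = 8/11 — equal.
Both players are indifferent, so neither can profitably deviate.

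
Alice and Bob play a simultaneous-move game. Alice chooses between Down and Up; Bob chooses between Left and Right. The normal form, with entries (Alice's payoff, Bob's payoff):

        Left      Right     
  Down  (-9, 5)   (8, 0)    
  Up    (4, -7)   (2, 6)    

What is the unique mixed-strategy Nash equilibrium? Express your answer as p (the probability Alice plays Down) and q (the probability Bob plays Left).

p = 13/18, q = 6/19

Alice's mix must leave Bob indifferent between Left and Right.
  Bob's payoff from Left: p·5 + (1−p)·(-7) = 12p - 7
  Bob's payoff from Right: p·0 + (1−p)·6 = -6p + 6
  12p - 7 = -6p + 6  ⇒  18p = 13  ⇒  p = 13/18.
Bob's mix must leave Alice indifferent between Down and Up.
  Alice's payoff to Down: q·(-9) + (1−q)·8 = -17q + 8
  Alice's payoff to Up: q·4 + (1−q)·2 = 2q + 2
  -17q + 8 = 2q + 2  ⇒  -19q = -6  ⇒  q = 6/19.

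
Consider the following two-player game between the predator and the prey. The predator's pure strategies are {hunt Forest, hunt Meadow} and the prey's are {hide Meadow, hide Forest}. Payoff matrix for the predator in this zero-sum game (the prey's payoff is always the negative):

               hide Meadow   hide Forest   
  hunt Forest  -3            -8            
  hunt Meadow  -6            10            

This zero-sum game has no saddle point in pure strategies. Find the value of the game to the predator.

In a mixed equilibrium the predator is indifferent between hunt Forest and hunt Meadow; this condition fixes q.
  the predator's expected payoff from hunt Forest: q·(-3) + (1−q)·(-8) = 5q - 8
  the predator's expected payoff from hunt Meadow: q·(-6) + (1−q)·10 = -16q + 10
  5q - 8 = -16q + 10  ⇒  21q = 18  ⇒  q = 6/7.
The value is the predator's expected payoff against this mix (using hunt Forest): (6/7)·(-3) + (1/7)·(-8) = -26/7.

v = -26/7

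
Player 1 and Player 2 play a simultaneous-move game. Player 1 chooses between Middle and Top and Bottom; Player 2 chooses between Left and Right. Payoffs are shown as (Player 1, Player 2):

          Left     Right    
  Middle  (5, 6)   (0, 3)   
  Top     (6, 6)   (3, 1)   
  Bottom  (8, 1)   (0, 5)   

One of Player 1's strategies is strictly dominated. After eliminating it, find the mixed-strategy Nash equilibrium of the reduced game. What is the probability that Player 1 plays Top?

p = 4/9

Player 1's strategy Middle is strictly dominated by Top: 6 > 5 and 3 > 0. Eliminate Middle.
Player 2's indifference between Left and Right determines Player 1's mixing probability p:
  Player 2's expected payoff from Left: p·6 + (1−p)·1 = 5p + 1
  Player 2's expected payoff from Right: p·1 + (1−p)·5 = -4p + 5
  5p + 1 = -4p + 5  ⇒  9p = 4  ⇒  p = 4/9.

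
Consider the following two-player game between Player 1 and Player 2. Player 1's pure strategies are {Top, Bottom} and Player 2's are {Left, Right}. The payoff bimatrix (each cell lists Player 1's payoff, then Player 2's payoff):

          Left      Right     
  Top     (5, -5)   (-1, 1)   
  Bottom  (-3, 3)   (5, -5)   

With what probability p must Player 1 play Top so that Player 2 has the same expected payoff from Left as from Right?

p = 4/7

Player 1's mix must leave Player 2 indifferent between Left and Right.
  Player 2's payoff to Left: p·(-5) + (1−p)·3 = -8p + 3
  Player 2's payoff to Right: p·1 + (1−p)·(-5) = 6p - 5
  -8p + 3 = 6p - 5  ⇒  -14p = -8  ⇒  p = 4/7.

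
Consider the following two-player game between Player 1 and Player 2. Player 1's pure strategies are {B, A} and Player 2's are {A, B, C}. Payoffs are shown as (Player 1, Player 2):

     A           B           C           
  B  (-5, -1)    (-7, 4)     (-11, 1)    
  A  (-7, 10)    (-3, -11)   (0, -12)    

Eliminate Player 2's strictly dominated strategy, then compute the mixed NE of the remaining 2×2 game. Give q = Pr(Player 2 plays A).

q = 2/3

Player 2's strategy C is strictly dominated by B: 4 > 1 and -11 > -12. Eliminate C.
For Player 1 to be willing to mix, Player 1 must be indifferent between B and A, which pins down Player 2's mix.
  Player 1's payoff to B: q·(-5) + (1−q)·(-7) = 2q - 7
  Player 1's payoff to A: q·(-7) + (1−q)·(-3) = -4q - 3
  2q - 7 = -4q - 3  ⇒  6q = 4  ⇒  q = 2/3.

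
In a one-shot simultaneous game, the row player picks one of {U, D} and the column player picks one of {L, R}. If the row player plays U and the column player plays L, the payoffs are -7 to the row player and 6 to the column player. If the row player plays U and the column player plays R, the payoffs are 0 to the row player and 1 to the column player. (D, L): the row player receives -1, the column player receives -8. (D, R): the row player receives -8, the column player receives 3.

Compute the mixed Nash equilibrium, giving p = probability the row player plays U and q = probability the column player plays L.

For the column player to be willing to mix, the column player must be indifferent between L and R, which pins down the row player's mix.
  the column player's expected payoff from L: p·6 + (1−p)·(-8) = 14p - 8
  the column player's expected payoff from R: p·1 + (1−p)·3 = -2p + 3
  14p - 8 = -2p + 3  ⇒  16p = 11  ⇒  p = 11/16.
The row player's indifference between U and D determines the column player's mixing probability q:
  the row player's payoff to U: q·(-7) + (1−q)·0 = -7q
  the row player's payoff to D: q·(-1) + (1−q)·(-8) = 7q - 8
  -7q = 7q - 8  ⇒  -14q = -8  ⇒  q = 4/7.

p = 11/16, q = 4/7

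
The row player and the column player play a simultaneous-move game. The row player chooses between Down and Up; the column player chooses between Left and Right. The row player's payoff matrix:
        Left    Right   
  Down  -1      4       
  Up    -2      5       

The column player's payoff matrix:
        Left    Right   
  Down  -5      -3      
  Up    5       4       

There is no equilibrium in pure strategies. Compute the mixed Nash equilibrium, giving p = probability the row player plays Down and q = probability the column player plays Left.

p = 1/3, q = 1/2

The column player's indifference between Left and Right determines the row player's mixing probability p:
  the column player's payoff from Left: p·(-5) + (1−p)·5 = -10p + 5
  the column player's payoff from Right: p·(-3) + (1−p)·4 = -7p + 4
  -10p + 5 = -7p + 4  ⇒  -3p = -1  ⇒  p = 1/3.
Set the row player's expected payoff from Down equal to that from Up:
  the row player's payoff from Down: q·(-1) + (1−q)·4 = -5q + 4
  the row player's payoff from Up: q·(-2) + (1−q)·5 = -7q + 5
  -5q + 4 = -7q + 5  ⇒  2q = 1  ⇒  q = 1/2.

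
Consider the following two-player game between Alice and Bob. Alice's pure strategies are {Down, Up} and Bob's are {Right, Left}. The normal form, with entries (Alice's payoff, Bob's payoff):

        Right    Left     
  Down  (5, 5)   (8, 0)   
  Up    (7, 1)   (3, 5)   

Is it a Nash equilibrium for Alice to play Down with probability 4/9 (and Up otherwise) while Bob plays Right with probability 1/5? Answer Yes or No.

Given Bob's mix q = 1/5, Alice's payoff from Down is 37/5 but from Up is 19/5. Alice strictly prefers Down, so Alice would not mix.
So the proposed profile is not a Nash equilibrium.

No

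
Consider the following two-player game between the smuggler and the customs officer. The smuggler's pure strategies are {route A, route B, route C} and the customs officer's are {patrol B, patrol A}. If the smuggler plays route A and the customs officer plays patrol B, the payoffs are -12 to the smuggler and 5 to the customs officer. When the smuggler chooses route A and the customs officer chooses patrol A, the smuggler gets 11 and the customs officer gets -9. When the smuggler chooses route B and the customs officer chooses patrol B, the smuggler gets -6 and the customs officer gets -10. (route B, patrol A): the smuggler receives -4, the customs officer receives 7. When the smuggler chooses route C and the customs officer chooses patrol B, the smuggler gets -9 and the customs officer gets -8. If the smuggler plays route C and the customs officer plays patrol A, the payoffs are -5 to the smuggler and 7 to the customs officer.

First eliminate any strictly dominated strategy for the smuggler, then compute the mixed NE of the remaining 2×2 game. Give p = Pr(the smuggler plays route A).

p = 17/31

The smuggler's strategy route C is strictly dominated by route B: -6 > -9 and -4 > -5. Eliminate route C.
Set the customs officer's expected payoff from patrol B equal to that from patrol A:
  the customs officer's expected payoff from patrol B: p·5 + (1−p)·(-10) = 15p - 10
  the customs officer's expected payoff from patrol A: p·(-9) + (1−p)·7 = -16p + 7
  15p - 10 = -16p + 7  ⇒  31p = 17  ⇒  p = 17/31.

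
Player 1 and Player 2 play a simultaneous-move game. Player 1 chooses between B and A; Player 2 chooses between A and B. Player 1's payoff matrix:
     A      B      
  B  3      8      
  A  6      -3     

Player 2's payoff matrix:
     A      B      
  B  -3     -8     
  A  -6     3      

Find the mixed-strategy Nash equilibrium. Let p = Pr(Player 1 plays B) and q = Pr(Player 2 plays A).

In a mixed equilibrium Player 2 is indifferent between A and B; this condition fixes p.
  Player 2's payoff from A: p·(-3) + (1−p)·(-6) = 3p - 6
  Player 2's payoff from B: p·(-8) + (1−p)·3 = -11p + 3
  3p - 6 = -11p + 3  ⇒  14p = 9  ⇒  p = 9/14.
Set Player 1's expected payoff from B equal to that from A:
  Player 1's payoff to B: q·3 + (1−q)·8 = -5q + 8
  Player 1's payoff to A: q·6 + (1−q)·(-3) = 9q - 3
  -5q + 8 = 9q - 3  ⇒  -14q = -11  ⇒  q = 11/14.

p = 9/14, q = 11/14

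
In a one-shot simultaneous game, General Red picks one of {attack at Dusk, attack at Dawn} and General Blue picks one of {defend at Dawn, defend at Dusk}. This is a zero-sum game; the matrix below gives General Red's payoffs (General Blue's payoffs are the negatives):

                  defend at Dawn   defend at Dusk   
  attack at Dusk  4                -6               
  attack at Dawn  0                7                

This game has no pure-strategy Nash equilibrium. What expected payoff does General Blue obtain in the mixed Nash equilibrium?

-28/17

General Blue's indifference between defend at Dawn and defend at Dusk determines General Red's mixing probability p:
  General Blue's expected payoff from defend at Dawn: p·(-4) + (1−p)·0 = -4p
  General Blue's expected payoff from defend at Dusk: p·6 + (1−p)·(-7) = 13p - 7
  -4p = 13p - 7  ⇒  -17p = -7  ⇒  p = 7/17.
At equilibrium General Blue is indifferent across columns, so General Blue's payoff equals the payoff from defend at Dawn: (7/17)·(-4) + (10/17)·0 = -28/17.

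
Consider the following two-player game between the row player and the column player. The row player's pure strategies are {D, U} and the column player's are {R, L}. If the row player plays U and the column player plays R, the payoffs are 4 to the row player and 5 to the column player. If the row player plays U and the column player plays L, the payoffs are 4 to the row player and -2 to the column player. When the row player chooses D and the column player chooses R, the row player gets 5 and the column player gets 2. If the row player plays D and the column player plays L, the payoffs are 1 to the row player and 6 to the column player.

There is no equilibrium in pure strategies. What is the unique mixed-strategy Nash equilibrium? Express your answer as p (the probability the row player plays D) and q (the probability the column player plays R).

p = 7/11, q = 3/4

Set the column player's expected payoff from R equal to that from L:
  the column player's payoff from R: p·2 + (1−p)·5 = -3p + 5
  the column player's payoff from L: p·6 + (1−p)·(-2) = 8p - 2
  -3p + 5 = 8p - 2  ⇒  -11p = -7  ⇒  p = 7/11.
For the row player to be willing to mix, the row player must be indifferent between D and U, which pins down the column player's mix.
  the row player's payoff to D: q·5 + (1−q)·1 = 4q + 1
  the row player's payoff to U: q·4 + (1−q)·4 = 4
  4q + 1 = 4  ⇒  4q = 3  ⇒  q = 3/4.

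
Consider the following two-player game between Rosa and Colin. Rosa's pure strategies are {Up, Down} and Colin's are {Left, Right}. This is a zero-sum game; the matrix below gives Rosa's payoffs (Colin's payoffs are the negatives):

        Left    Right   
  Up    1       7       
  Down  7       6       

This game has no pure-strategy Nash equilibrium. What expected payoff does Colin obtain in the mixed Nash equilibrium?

-43/7

Rosa's mix must leave Colin indifferent between Left and Right.
  Colin's payoff from Left: p·(-1) + (1−p)·(-7) = 6p - 7
  Colin's payoff from Right: p·(-7) + (1−p)·(-6) = -p - 6
  6p - 7 = -p - 6  ⇒  7p = 1  ⇒  p = 1/7.
At equilibrium Colin is indifferent across columns, so Colin's payoff equals the payoff from Left: (1/7)·(-1) + (6/7)·(-7) = -43/7.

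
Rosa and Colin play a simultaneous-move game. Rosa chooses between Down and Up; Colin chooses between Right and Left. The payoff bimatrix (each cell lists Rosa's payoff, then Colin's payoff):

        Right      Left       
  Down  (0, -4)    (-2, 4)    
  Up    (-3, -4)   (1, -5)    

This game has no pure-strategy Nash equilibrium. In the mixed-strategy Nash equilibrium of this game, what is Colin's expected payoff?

-4

Set Colin's expected payoff from Right equal to that from Left:
  Colin's payoff from Right: p·(-4) + (1−p)·(-4) = -4
  Colin's payoff from Left: p·4 + (1−p)·(-5) = 9p - 5
  -4 = 9p - 5  ⇒  -9p = -1  ⇒  p = 1/9.
At equilibrium Colin is indifferent across columns, so Colin's payoff equals the payoff from Right: (1/9)·(-4) + (8/9)·(-4) = -4.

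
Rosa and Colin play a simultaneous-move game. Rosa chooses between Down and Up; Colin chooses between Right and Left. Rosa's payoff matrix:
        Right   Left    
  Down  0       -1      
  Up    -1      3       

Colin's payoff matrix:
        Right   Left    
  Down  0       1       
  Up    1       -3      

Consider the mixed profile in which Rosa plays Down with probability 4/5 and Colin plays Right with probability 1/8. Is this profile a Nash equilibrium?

Given Colin's mix q = 1/8, Rosa's payoff from Down is -7/8 but from Up is 5/2. Rosa strictly prefers Up, so Rosa would not mix.
So the proposed profile is not a Nash equilibrium.

No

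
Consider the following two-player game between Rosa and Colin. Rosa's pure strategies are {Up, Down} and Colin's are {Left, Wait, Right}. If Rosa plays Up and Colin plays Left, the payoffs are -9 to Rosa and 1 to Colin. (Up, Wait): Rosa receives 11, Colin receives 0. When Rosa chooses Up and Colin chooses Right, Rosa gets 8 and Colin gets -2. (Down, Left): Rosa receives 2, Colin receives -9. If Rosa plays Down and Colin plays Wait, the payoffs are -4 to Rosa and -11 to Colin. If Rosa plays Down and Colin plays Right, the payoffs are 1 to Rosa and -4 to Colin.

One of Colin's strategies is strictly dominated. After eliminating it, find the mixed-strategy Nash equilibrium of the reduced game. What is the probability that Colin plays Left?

Colin's strategy Wait is strictly dominated by Left: 1 > 0 and -9 > -11. Eliminate Wait.
Colin's mix must leave Rosa indifferent between Up and Down.
  Rosa's payoff to Up: q·(-9) + (1−q)·8 = -17q + 8
  Rosa's payoff to Down: q·2 + (1−q)·1 = q + 1
  -17q + 8 = q + 1  ⇒  -18q = -7  ⇒  q = 7/18.

q = 7/18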